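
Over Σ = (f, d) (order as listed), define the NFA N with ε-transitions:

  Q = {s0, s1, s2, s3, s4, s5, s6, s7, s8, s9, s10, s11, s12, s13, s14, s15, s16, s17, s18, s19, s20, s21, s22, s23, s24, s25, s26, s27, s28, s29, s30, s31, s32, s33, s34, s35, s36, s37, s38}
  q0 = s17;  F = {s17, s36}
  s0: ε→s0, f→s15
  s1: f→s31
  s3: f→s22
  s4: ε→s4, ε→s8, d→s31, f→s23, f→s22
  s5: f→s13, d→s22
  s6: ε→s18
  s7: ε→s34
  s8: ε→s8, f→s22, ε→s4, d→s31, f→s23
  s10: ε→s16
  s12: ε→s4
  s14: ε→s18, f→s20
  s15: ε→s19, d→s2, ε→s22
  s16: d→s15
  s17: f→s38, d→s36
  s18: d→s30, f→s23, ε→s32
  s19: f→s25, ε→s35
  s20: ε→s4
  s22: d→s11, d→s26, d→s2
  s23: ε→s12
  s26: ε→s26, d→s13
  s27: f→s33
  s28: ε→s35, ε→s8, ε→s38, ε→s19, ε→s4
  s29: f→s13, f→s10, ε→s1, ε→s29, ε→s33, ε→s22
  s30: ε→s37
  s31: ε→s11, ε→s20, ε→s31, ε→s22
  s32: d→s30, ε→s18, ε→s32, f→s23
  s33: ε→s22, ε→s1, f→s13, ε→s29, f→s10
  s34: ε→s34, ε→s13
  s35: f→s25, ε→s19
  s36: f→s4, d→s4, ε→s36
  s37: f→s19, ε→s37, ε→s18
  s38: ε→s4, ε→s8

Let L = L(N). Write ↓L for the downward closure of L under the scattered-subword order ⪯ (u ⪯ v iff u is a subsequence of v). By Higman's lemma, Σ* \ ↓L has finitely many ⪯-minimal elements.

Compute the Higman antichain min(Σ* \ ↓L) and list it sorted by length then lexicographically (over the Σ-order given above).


|Q|=39, |F|=2, |δ|=78 (44 ε).
min D↑ (3 st, q0=0, F={1}): 0:f→1,d→2 1:f→1,d→1 2:f→1,d→1 (ε-aug+det+¬).
'f': run [14, 12] end={s11,s12,s13,s2,s20,s22,s23,s26,s31,s38,s4,s8} rej; 1/1 single-dels accept.
'dd': N↓-sim [14, 12, 11] end={s11,s12,s13,s2,s20,s22,s23,s26,s31,s4,s8} ∉↓L; 2/2 deletions ∈↓L.
2 words, ⪯-incomp.

min(Σ*\↓L) = [f, dd].


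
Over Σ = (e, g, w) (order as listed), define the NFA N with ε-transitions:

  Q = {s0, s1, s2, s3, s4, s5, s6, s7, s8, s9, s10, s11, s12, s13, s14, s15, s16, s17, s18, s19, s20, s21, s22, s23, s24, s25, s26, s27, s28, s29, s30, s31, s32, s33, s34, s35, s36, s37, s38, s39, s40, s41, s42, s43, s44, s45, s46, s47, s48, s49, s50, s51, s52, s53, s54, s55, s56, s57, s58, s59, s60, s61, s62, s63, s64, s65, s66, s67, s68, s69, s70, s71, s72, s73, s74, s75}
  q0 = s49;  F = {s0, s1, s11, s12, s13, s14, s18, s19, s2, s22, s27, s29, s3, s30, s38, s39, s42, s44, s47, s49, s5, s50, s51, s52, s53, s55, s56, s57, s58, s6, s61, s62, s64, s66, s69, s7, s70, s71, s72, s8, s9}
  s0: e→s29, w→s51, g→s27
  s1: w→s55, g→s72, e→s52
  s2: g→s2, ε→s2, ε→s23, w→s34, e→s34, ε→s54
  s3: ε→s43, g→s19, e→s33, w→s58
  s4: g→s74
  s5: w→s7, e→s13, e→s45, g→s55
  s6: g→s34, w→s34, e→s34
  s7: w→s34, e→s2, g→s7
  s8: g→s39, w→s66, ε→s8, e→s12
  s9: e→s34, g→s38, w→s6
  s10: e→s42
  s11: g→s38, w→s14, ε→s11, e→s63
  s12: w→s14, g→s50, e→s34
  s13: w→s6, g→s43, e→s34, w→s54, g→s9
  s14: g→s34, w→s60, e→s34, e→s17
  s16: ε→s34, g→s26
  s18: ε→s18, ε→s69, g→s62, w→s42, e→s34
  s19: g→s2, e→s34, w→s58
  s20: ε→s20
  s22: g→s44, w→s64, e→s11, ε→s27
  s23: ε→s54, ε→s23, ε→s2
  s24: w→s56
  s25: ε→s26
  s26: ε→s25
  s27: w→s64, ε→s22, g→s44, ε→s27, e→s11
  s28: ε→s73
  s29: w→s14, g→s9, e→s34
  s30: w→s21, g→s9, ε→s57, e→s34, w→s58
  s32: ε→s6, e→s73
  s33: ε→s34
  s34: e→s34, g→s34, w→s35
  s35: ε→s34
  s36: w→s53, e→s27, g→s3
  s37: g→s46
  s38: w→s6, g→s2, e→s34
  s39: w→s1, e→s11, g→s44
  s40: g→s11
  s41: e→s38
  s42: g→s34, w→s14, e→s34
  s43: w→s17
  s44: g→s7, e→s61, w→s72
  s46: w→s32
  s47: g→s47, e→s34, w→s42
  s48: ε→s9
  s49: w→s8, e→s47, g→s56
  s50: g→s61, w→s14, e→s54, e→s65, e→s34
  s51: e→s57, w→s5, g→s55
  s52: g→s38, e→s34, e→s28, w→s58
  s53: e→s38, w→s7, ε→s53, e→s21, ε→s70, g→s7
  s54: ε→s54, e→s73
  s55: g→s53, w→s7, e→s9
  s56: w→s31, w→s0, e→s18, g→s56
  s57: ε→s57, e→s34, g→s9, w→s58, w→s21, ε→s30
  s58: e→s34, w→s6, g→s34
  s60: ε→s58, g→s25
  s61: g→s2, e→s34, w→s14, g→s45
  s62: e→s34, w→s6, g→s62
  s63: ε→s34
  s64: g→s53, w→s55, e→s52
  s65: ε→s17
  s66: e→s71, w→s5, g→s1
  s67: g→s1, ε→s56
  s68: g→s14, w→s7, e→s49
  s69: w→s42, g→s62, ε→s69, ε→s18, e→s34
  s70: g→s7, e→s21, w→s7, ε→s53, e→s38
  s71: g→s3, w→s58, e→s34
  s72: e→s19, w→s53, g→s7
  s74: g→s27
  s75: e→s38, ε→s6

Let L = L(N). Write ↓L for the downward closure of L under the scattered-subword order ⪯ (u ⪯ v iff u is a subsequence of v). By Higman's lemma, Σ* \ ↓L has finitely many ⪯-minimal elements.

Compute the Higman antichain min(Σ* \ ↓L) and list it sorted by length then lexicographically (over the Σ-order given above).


min(Σ*\↓L) = [ee, ewg, gegww, wgggw, wwwww, gwwgww].

|Q|=76, |F|=41, |δ|=197 (37 ε).
min D↑ (38 st, q0=0, F={4}): 0:e→1,g→2,w→3 1:e→4,g→1,w→5 2:e→6,g→2,w→7 3:e→8,g→9,w→10 4:e→4,g→4,w→4 5:e→4,g→4,w→11 6:e→4,g→12,w→5 7:e→13,g→14,w→15 8:e→4,g→16,w→11 9:e→17,g→18,w→19 10:e→20,g→19,w→21 11:e→4,g→4,w→22 12:e→4,g→12,w→23 13:e→4,g→24,w→11 14:e→17,g→18,w→25 15:e→26,g→27,w→21 16:e→4,g→28,w→11 17:e→4,g→29,w→11 18:e→28,g→30,w→31 19:e→32,g→31,w→27 20:e→4,g→33,w→22 21:e→34,g→27,w→30 22:e→4,g→4,w→23 23:e→4,g→4,w→4 24:e→4,g→29,w→23 25:e→32,g→35,w→27 26:e→4,g→24,w→22 27:e→24,g→35,w→30 28:e→4,g→36,w→11 29:e→4,g→36,w→23 30:e→36,g→30,w→4 31:e→37,g→30,w→35 32:e→4,g→29,w→22 33:e→4,g→37,w→22 34:e→4,g→24,w→23 35:e→29,g→30,w→30 36:e→4,g→36,w→4 37:e→4,g→36,w→22 [Hopcroft].
'ee': run [58, 39, 9] end={s17,s28,s33,s34,s35,s54,s63,s65,s73} rej; 2/2 single-dels accept.
'ewg': N↓-sim [58, 39, 13, 4] end={s25,s26,s34,s35} rej; 3/3 deletions ∈↓L.
'gegww': |S_i|=[58, 53, 34, 15, 4, 2] end={s34,s35} ∉↓L; 5/5 single-dels accept.
'wgggw': N↓-sim [58, 52, 39, 23, 10, 2] end={s34,s35} rej; 5/5 deletions ∈↓L.
'wwwww': |S_i|=[58, 52, 37, 23, 9, 2] end={s34,s35} rej; 5/5 del acc.
'gwwgww': N↓-sim [58, 53, 43, 32, 18, 9, 2] end={s34,s35} rej; 6/6 del acc.
6 words, ⪯-incomp.


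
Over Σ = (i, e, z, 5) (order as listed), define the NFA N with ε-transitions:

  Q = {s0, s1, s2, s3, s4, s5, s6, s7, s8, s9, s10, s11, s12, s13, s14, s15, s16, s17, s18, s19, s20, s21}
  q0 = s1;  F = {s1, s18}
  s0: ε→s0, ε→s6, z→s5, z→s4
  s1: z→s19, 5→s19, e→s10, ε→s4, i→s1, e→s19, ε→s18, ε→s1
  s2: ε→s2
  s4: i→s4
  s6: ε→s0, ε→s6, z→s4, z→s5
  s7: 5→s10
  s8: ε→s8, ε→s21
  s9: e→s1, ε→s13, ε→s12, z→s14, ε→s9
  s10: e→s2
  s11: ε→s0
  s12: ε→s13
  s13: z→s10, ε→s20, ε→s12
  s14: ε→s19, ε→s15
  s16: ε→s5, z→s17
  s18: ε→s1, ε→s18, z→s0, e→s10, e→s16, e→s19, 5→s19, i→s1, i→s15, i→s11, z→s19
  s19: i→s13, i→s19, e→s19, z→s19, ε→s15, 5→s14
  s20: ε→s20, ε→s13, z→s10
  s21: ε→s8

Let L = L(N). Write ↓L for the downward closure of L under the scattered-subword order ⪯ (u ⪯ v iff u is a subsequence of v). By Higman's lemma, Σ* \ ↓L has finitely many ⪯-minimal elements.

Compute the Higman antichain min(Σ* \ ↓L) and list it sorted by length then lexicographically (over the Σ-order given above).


Antichain: [e, z, 5].

|Q|=22, |F|=2, |δ|=57 (26 ε).
min D↑ (2 st, q0=0, F={1}): 0:i→0,e→1,z→1,5→1 1:i→1,e→1,z→1,5→1 [Hopcroft].
'e': N↓-sim [17, 11] end={s10,s12,s13,s14,s15,s16,s17,s19,s2,s20,s5} rej; 1/1 del acc.
'z': |S_i|=[17, 13] end={s0,s10,s12,s13,s14,s15,s17,s19,s2,s20,s4,s5,…} — reject; 1/1 single-dels accept.
'5': |S_i|=[17, 8] end={s10,s12,s13,s14,s15,s19,s2,s20} ∉↓L; 1/1 deletions ∈↓L.
3 obstructions.


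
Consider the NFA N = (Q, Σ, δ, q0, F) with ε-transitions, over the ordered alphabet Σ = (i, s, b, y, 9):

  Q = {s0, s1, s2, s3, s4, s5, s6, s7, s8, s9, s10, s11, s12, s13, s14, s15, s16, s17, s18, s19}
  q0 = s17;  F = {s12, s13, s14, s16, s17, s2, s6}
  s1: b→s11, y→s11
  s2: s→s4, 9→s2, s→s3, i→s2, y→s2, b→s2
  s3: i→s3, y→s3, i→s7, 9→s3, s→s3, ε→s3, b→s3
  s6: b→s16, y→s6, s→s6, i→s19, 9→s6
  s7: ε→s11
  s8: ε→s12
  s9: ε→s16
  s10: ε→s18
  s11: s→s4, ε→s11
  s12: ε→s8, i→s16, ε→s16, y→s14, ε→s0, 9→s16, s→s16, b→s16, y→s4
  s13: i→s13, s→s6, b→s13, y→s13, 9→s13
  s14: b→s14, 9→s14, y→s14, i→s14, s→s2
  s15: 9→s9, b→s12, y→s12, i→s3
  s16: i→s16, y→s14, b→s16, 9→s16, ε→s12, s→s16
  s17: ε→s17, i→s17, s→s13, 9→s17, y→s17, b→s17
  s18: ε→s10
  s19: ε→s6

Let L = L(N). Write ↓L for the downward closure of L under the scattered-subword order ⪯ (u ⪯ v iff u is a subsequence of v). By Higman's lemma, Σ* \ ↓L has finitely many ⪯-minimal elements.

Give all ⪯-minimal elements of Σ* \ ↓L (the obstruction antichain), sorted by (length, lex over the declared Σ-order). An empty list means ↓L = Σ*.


|Q|=20, |F|=7, |δ|=63 (13 ε).
min D↑ (7 st, q0=0, F={6}): 0:i→0,s→1,b→0,y→0,9→0 1:i→1,s→2,b→1,y→1,9→1 2:i→2,s→2,b→3,y→2,9→2 3:i→3,s→3,b→3,y→4,9→3 4:i→4,s→5,b→4,y→4,9→4 5:i→5,s→6,b→5,y→5,9→5 6:i→6,s→6,b→6,y→6,9→6.
'ssbyss': N↓-sim [14, 13, 12, 10, 6, 5, 4] end={s11,s3,s4,s7} — reject; 6/6 deletions ∈↓L.
1 obstructions.

min(Σ*\↓L) = [ssbyss].


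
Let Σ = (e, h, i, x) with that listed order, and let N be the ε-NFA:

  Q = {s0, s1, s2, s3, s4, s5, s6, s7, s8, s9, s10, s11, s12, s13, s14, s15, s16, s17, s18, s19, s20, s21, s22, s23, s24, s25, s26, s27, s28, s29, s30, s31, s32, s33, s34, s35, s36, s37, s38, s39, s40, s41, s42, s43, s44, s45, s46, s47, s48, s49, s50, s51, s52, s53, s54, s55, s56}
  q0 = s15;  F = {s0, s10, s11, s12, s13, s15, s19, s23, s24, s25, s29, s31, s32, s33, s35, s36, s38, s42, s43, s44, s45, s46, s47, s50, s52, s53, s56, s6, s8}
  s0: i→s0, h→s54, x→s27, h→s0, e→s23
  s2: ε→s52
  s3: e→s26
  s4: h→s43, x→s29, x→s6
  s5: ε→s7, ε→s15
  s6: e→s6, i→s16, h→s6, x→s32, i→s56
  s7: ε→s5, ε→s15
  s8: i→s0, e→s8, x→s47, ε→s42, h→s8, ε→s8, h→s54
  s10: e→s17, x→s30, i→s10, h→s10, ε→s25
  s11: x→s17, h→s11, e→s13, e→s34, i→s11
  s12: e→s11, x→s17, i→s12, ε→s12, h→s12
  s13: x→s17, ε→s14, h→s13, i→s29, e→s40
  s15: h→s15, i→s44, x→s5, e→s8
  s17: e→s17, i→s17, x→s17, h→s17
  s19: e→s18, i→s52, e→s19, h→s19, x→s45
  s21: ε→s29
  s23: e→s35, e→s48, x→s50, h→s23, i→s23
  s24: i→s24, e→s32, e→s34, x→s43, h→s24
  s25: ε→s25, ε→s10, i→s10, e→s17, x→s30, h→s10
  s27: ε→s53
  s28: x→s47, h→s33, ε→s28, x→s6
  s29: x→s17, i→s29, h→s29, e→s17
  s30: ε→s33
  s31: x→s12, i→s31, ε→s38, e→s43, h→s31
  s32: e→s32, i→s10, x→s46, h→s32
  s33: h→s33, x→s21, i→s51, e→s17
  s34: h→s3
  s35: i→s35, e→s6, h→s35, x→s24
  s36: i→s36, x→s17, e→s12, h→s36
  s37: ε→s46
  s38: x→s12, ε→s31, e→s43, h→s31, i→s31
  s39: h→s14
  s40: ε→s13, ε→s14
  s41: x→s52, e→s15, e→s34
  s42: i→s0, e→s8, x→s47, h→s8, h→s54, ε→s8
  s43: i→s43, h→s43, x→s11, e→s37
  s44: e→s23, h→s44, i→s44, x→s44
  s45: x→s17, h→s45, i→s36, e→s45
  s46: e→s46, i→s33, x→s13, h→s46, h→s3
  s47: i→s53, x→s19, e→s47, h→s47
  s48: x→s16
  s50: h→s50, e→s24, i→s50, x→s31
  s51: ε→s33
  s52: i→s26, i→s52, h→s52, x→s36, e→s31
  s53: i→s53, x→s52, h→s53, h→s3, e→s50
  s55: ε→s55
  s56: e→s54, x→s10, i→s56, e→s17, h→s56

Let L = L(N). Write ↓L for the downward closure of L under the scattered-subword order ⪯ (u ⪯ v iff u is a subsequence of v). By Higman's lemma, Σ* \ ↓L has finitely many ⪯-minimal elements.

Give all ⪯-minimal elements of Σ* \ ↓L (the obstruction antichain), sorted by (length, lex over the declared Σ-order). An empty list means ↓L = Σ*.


|Q|=57, |F|=29, |δ|=169 (24 ε).
min D↑ (27 st, q0=0, F={16}): 0:e→1,h→0,i→2,x→0 1:e→1,h→1,i→3,x→4 2:e→5,h→2,i→2,x→2 3:e→5,h→3,i→3,x→6 4:e→4,h→4,i→6,x→7 5:e→8,h→5,i→5,x→9 6:e→9,h→6,i→6,x→10 7:e→7,h→7,i→10,x→11 8:e→12,h→8,i→8,x→13 9:e→13,h→9,i→9,x→14 10:e→14,h→10,i→10,x→15 11:e→11,h→11,i→15,x→16 12:e→12,h→12,i→17,x→18 13:e→18,h→13,i→13,x→19 14:e→19,h→14,i→14,x→20 15:e→20,h→15,i→15,x→16 16:e→16,h→16,i→16,x→16 17:e→16,h→17,i→17,x→21 18:e→18,h→18,i→21,x→22 19:e→22,h→19,i→19,x→23 20:e→23,h→20,i→20,x→16 21:e→16,h→21,i→21,x→24 22:e→22,h→22,i→24,x→25 23:e→25,h→23,i→23,x→16 24:e→16,h→24,i→24,x→26 25:e→25,h→25,i→26,x→16 26:e→16,h→26,i→26,x→16 (ε-aug+det+¬).
'exxxx': |S_i|=[46, 42, 33, 24, 13, 1] end={s17} — reject; 5/5 del acc.
'ieeeie': |S_i|=[46, 37, 31, 26, 21, 11, 2] end={s17,s54} ∉↓L; 6/6 del acc.
2 obstructions.

A = [exxxx, ieeeie].


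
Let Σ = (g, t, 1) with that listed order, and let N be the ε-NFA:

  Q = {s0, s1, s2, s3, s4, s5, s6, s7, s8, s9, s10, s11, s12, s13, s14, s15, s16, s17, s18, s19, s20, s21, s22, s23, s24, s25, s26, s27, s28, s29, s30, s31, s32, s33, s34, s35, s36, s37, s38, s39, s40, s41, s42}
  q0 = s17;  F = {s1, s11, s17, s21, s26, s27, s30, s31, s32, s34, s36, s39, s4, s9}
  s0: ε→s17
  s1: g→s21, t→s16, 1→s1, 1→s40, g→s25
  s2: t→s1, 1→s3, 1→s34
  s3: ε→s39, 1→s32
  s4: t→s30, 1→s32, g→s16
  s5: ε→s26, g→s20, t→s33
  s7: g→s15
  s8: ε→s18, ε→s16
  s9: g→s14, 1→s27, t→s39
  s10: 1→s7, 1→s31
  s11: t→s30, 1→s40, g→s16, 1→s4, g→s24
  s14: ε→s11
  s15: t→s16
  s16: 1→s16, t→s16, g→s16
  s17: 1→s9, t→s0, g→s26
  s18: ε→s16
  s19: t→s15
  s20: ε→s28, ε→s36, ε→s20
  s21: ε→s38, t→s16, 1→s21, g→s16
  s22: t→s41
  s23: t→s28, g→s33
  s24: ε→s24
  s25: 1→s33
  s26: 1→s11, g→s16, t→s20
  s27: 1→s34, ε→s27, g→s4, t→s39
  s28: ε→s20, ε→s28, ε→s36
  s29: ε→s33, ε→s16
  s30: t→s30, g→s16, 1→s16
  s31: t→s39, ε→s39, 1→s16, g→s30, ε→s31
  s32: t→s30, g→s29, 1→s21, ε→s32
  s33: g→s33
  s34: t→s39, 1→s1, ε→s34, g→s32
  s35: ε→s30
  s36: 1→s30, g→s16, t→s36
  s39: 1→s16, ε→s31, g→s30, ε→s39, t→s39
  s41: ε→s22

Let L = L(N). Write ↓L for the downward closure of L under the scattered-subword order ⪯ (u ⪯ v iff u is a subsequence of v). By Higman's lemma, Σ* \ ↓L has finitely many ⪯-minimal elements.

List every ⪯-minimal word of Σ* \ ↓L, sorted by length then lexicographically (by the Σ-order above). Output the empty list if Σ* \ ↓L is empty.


|Q|=43, |F|=14, |δ|=91 (26 ε).
min D↑ (14 st, q0=0, F={3}): 0:g→1,t→0,1→2 1:g→3,t→4,1→5 2:g→5,t→6,1→7 3:g→3,t→3,1→3 4:g→3,t→4,1→8 5:g→3,t→8,1→9 6:g→8,t→6,1→3 7:g→9,t→6,1→10 8:g→3,t→8,1→3 9:g→3,t→8,1→11 10:g→11,t→6,1→12 11:g→3,t→8,1→13 12:g→13,t→3,1→12 13:g→3,t→3,1→13 [Hopcroft].
'gg': N↓-sim [25, 17, 4] end={s16,s24,s29,s33} rej; 2/2 single-dels accept.
'1t1': |S_i|=[25, 19, 4, 1] end={s16} rej; 3/3 del acc.
'gt11': |S_i|=[25, 17, 5, 2, 1] end={s16} ∉↓L; 4/4 deletions ∈↓L.
'1111t': N↓-sim [25, 19, 15, 13, 7, 1] end={s16} rej; 5/5 del acc.
4 words, ⪯-incomp.

min(Σ*\↓L) = [gg, 1t1, gt11, 1111t].


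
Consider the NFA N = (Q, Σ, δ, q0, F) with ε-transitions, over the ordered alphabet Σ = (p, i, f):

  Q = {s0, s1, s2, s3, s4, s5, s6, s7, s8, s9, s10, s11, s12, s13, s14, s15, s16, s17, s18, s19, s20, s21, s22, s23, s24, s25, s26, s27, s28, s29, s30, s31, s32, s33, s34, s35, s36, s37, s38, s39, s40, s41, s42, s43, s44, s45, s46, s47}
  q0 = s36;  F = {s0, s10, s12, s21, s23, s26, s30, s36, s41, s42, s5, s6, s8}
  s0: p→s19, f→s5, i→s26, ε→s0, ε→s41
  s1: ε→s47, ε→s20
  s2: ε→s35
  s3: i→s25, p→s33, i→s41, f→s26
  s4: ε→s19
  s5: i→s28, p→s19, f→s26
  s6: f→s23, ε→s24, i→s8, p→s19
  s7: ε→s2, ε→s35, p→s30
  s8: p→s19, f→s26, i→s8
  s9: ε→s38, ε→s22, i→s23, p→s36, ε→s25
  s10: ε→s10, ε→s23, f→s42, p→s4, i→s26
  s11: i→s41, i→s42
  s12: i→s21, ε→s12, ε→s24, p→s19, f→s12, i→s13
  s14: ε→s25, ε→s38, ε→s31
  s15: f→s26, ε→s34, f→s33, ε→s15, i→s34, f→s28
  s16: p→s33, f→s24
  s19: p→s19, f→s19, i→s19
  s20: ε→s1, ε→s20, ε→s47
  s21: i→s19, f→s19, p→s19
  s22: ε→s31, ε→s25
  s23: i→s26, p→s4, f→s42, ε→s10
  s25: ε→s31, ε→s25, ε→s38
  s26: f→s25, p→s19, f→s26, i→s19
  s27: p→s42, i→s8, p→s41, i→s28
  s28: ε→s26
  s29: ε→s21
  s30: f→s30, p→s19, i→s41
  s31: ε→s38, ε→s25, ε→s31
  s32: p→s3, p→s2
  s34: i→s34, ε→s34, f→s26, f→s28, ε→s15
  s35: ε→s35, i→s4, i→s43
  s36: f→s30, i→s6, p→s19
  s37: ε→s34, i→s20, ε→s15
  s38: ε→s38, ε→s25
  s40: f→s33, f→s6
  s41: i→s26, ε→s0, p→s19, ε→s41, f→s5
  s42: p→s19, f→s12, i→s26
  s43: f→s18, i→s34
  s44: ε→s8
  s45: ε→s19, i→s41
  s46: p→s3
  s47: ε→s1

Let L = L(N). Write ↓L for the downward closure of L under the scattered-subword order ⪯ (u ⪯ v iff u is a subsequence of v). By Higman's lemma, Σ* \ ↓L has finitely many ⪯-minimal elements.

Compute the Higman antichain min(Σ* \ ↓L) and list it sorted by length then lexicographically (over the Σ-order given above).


min(Σ*\↓L) = [p, iifi, ifii, fiii, fiffi, ifffif].

|Q|=48, |F|=13, |δ|=124 (47 ε).
min D↑ (12 st, q0=0, F={1}): 0:p→1,i→2,f→3 1:p→1,i→1,f→1 2:p→1,i→4,f→5 3:p→1,i→6,f→3 4:p→1,i→4,f→7 5:p→1,i→7,f→8 6:p→1,i→7,f→9 7:p→1,i→1,f→7 8:p→1,i→7,f→10 9:p→1,i→7,f→7 10:p→1,i→11,f→10 11:p→1,i→1,f→1.
'p': run [21, 2] end={s19,s4} rej; 1/1 single-dels accept.
'iifi': |S_i|=[21, 19, 9, 5, 1] end={s19} rej; 4/4 del acc.
'ifii': N↓-sim [21, 19, 15, 8, 1] end={s19} ∉↓L; 4/4 deletions ∈↓L.
'fiii': |S_i|=[21, 18, 11, 6, 1] end={s19} ∉↓L; 4/4 single-dels accept.
'fiffi': N↓-sim [21, 18, 11, 7, 5, 1] end={s19} rej; 5/5 deletions ∈↓L.
'ifffif': run [21, 19, 15, 10, 9, 3, 1] end={s19} ∉↓L; 6/6 single-dels accept.
6 obstructions.


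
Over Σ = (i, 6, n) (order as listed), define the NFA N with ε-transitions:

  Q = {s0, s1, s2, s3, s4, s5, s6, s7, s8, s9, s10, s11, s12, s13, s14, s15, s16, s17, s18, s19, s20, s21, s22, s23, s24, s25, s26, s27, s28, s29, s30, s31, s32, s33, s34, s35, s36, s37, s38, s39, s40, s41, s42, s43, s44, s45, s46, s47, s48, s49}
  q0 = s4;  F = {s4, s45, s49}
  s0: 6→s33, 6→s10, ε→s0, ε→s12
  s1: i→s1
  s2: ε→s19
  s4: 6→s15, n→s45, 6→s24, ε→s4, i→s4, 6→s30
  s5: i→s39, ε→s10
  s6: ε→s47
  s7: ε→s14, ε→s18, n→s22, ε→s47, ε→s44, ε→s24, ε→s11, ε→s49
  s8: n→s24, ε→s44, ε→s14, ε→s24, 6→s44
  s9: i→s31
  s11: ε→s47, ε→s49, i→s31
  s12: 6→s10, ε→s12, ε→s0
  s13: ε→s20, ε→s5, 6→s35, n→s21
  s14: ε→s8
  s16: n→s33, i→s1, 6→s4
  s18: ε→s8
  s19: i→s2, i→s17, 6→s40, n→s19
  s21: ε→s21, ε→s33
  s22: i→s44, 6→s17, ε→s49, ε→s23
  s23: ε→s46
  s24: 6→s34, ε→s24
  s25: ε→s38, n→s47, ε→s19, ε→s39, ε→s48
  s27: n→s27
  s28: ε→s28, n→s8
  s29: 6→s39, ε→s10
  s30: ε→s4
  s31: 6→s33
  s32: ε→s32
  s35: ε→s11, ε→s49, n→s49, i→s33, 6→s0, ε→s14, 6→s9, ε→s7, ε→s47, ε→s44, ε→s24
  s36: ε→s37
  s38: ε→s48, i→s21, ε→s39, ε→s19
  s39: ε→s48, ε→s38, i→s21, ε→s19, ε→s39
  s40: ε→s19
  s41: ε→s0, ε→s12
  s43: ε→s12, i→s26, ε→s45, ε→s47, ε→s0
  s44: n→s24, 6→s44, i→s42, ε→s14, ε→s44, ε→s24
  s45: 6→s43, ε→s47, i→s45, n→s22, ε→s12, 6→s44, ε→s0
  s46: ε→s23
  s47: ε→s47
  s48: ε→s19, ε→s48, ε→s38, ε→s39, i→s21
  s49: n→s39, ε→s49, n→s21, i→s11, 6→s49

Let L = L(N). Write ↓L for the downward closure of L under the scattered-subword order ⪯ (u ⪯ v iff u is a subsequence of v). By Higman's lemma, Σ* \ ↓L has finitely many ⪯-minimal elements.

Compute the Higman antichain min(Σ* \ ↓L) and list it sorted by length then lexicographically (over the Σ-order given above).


|Q|=50, |F|=3, |δ|=124 (73 ε).
min D↑ (4 st, q0=0, F={3}): 0:i→0,6→0,n→1 1:i→1,6→1,n→2 2:i→2,6→2,n→3 3:i→3,6→3,n→3 [Hopcroft].
'nnn': N↓-sim [31, 28, 22, 11] end={s17,s19,s2,s21,s24,s33,s34,s38,s39,s40,s48} — reject; 3/3 deletions ∈↓L.
1 words, ⪯-incomp.

Antichain: [nnn].


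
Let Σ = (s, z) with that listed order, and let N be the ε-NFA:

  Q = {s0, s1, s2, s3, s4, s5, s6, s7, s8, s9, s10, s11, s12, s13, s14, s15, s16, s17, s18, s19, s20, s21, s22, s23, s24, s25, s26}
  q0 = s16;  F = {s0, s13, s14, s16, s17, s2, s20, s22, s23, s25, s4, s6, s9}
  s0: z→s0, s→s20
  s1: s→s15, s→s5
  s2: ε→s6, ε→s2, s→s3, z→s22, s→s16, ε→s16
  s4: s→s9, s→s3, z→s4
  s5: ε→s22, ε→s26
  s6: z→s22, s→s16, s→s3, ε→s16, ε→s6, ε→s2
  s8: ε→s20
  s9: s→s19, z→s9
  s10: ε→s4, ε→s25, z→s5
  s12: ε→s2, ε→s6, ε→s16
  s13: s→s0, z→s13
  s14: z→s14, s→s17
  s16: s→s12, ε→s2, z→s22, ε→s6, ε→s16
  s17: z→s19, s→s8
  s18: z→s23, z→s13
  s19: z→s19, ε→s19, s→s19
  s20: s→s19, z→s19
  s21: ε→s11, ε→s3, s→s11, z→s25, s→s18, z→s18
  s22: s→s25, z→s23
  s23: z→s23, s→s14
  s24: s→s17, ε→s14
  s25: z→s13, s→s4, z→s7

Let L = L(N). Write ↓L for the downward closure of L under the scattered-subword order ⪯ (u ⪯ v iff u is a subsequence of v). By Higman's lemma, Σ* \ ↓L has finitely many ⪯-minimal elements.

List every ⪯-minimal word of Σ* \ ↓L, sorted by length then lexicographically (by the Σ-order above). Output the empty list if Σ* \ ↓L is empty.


min(Σ*\↓L) = [zssss, zzssz].

|Q|=27, |F|=13, |δ|=63 (21 ε).
min D↑ (12 st, q0=0, F={10}): 0:s→0,z→1 1:s→2,z→3 2:s→4,z→5 3:s→6,z→3 4:s→7,z→4 5:s→8,z→5 6:s→9,z→6 7:s→10,z→7 8:s→11,z→8 9:s→11,z→10 10:s→10,z→10 11:s→10,z→10 (ε-aug+det+¬).
'zssss': run [18, 14, 12, 8, 5, 1] end={s19} ∉↓L; 5/5 del acc.
'zzssz': N↓-sim [18, 14, 12, 8, 4, 1] end={s19} rej; 5/5 deletions ∈↓L.
2 words, ⪯-incomp.


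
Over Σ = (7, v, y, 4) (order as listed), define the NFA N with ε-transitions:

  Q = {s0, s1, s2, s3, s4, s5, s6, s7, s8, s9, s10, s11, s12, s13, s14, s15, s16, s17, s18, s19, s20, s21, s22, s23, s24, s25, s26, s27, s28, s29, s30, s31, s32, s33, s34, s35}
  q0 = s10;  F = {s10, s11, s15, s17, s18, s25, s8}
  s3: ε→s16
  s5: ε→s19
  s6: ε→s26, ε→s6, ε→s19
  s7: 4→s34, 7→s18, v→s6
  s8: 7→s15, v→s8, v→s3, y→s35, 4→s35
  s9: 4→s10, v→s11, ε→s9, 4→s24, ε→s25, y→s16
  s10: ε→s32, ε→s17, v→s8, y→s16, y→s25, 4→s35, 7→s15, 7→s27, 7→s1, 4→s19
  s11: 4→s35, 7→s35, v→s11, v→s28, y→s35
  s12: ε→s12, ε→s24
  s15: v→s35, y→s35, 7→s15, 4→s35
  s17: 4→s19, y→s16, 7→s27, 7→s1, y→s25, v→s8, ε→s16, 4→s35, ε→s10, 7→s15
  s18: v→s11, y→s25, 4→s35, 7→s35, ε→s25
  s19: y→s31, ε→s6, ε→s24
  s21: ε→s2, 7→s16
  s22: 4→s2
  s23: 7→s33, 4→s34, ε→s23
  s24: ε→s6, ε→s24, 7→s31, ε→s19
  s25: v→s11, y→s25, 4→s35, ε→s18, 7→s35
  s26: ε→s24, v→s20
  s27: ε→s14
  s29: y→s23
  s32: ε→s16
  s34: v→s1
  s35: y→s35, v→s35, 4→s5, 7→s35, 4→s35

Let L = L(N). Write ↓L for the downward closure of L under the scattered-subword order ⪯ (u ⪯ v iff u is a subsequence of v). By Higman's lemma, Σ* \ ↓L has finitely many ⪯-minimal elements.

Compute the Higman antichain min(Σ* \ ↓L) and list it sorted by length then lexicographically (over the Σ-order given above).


min(Σ*\↓L) = [4, 7v, 7y, vy, y7].

|Q|=36, |F|=7, |δ|=84 (25 ε).
min D↑ (6 st, q0=0, F={4}): 0:7→1,v→2,y→3,4→4 1:7→1,v→4,y→4,4→4 2:7→1,v→2,y→4,4→4 3:7→4,v→5,y→3,4→4 4:7→4,v→4,y→4,4→4 5:7→4,v→5,y→4,4→4.
'4': N↓-sim [22, 8] end={s19,s20,s24,s26,s31,s35,s5,s6} rej; 1/1 single-dels accept.
'7v': |S_i|=[22, 12, 8] end={s19,s20,s24,s26,s31,s35,s5,s6} ∉↓L; 2/2 del acc.
'7y': |S_i|=[22, 12, 8] end={s19,s20,s24,s26,s31,s35,s5,s6} rej; 2/2 single-dels accept.
'vy': N↓-sim [22, 14, 8] end={s19,s20,s24,s26,s31,s35,s5,s6} ∉↓L; 2/2 deletions ∈↓L.
'y7': run [22, 13, 8] end={s19,s20,s24,s26,s31,s35,s5,s6} ∉↓L; 2/2 single-dels accept.
5 words, ⪯-incomp.


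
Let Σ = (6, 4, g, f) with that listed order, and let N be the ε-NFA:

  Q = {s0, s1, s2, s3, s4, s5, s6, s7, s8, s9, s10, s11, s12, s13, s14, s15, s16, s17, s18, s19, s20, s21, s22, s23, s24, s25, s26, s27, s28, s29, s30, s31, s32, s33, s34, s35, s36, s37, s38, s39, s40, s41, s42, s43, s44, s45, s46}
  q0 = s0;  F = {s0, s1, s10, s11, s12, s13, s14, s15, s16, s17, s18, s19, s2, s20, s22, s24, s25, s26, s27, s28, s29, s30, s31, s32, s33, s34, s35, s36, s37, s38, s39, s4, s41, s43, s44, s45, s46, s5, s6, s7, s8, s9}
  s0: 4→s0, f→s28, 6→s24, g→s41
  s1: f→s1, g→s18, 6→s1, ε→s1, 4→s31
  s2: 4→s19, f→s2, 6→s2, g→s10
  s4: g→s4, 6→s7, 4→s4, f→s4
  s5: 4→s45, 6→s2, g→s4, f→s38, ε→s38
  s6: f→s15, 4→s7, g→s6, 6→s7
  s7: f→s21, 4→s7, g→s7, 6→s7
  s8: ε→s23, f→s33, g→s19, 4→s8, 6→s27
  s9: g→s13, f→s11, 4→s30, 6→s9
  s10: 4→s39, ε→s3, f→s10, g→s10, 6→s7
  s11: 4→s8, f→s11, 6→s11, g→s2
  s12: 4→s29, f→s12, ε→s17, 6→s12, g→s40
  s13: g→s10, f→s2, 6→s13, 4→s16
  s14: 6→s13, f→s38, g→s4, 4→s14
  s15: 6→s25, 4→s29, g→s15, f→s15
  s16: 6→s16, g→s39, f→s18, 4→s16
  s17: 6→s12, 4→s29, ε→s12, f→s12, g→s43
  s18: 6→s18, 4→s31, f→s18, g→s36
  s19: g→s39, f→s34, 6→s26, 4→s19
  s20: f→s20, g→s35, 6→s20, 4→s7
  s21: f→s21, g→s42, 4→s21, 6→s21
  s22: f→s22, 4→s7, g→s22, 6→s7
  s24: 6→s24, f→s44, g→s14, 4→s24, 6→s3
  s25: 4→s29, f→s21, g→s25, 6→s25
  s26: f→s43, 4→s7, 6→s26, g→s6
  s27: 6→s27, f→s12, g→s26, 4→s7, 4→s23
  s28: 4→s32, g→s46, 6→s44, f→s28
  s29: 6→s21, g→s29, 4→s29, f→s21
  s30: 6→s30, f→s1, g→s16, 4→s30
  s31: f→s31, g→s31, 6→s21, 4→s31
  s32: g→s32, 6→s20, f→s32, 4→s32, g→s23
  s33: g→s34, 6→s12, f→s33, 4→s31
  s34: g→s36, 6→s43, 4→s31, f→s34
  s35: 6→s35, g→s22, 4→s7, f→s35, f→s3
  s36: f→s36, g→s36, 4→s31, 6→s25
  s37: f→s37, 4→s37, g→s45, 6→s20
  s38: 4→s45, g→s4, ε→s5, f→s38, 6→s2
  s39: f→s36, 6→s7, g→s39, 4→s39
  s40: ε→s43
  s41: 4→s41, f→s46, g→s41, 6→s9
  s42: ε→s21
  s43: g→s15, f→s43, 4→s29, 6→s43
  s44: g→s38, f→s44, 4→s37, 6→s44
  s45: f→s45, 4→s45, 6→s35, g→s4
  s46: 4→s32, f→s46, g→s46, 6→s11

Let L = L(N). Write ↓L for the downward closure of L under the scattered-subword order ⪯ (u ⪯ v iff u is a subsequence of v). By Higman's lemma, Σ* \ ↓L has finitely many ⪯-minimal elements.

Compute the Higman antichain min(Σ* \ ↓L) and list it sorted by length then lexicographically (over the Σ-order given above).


|Q|=47, |F|=42, |δ|=185 (9 ε).
min D↑ (41 st, q0=0, F={27}): 0:6→1,4→0,g→2,f→3 1:6→1,4→1,g→4,f→5 2:6→6,4→2,g→2,f→7 3:6→5,4→8,g→7,f→3 4:6→9,4→4,g→10,f→11 5:6→5,4→12,g→11,f→5 6:6→6,4→13,g→9,f→14 7:6→14,4→8,g→7,f→7 8:6→15,4→8,g→8,f→8 9:6→9,4→16,g→17,f→18 10:6→19,4→10,g→10,f→10 11:6→18,4→20,g→10,f→11 12:6→15,4→12,g→20,f→12 13:6→13,4→13,g→16,f→21 14:6→14,4→22,g→18,f→14 15:6→15,4→19,g→23,f→15 16:6→16,4→16,g→24,f→25 17:6→19,4→24,g→17,f→17 18:6→18,4→26,g→17,f→18 19:6→19,4→19,g→19,f→27 20:6→23,4→20,g→10,f→20 21:6→21,4→28,g→25,f→21 22:6→29,4→22,g→26,f→30 23:6→23,4→19,g→31,f→23 24:6→19,4→24,g→24,f→32 25:6→25,4→28,g→32,f→25 26:6→33,4→26,g→24,f→34 27:6→27,4→27,g→27,f→27 28:6→27,4→28,g→28,f→28 29:6→29,4→19,g→33,f→35 30:6→35,4→28,g→34,f→30 31:6→19,4→19,g→31,f→31 32:6→36,4→28,g→32,f→32 33:6→33,4→19,g→37,f→38 34:6→38,4→28,g→32,f→34 35:6→35,4→39,g→38,f→35 36:6→36,4→39,g→36,f→27 37:6→19,4→19,g→37,f→40 38:6→38,4→39,g→40,f→38 39:6→27,4→39,g→39,f→27 40:6→36,4→39,g→40,f→40.
'6gg6f': |S_i|=[47, 42, 28, 14, 5, 2] end={s21,s42} — reject; 5/5 del acc.
'f464f': N↓-sim [47, 39, 29, 18, 5, 2] end={s21,s42} — reject; 5/5 del acc.
'g64f46': run [47, 42, 34, 25, 15, 4, 2] end={s21,s42} — reject; 6/6 del acc.
3 minimals (antichain).

min(Σ*\↓L) = [6gg6f, f464f, g64f46].


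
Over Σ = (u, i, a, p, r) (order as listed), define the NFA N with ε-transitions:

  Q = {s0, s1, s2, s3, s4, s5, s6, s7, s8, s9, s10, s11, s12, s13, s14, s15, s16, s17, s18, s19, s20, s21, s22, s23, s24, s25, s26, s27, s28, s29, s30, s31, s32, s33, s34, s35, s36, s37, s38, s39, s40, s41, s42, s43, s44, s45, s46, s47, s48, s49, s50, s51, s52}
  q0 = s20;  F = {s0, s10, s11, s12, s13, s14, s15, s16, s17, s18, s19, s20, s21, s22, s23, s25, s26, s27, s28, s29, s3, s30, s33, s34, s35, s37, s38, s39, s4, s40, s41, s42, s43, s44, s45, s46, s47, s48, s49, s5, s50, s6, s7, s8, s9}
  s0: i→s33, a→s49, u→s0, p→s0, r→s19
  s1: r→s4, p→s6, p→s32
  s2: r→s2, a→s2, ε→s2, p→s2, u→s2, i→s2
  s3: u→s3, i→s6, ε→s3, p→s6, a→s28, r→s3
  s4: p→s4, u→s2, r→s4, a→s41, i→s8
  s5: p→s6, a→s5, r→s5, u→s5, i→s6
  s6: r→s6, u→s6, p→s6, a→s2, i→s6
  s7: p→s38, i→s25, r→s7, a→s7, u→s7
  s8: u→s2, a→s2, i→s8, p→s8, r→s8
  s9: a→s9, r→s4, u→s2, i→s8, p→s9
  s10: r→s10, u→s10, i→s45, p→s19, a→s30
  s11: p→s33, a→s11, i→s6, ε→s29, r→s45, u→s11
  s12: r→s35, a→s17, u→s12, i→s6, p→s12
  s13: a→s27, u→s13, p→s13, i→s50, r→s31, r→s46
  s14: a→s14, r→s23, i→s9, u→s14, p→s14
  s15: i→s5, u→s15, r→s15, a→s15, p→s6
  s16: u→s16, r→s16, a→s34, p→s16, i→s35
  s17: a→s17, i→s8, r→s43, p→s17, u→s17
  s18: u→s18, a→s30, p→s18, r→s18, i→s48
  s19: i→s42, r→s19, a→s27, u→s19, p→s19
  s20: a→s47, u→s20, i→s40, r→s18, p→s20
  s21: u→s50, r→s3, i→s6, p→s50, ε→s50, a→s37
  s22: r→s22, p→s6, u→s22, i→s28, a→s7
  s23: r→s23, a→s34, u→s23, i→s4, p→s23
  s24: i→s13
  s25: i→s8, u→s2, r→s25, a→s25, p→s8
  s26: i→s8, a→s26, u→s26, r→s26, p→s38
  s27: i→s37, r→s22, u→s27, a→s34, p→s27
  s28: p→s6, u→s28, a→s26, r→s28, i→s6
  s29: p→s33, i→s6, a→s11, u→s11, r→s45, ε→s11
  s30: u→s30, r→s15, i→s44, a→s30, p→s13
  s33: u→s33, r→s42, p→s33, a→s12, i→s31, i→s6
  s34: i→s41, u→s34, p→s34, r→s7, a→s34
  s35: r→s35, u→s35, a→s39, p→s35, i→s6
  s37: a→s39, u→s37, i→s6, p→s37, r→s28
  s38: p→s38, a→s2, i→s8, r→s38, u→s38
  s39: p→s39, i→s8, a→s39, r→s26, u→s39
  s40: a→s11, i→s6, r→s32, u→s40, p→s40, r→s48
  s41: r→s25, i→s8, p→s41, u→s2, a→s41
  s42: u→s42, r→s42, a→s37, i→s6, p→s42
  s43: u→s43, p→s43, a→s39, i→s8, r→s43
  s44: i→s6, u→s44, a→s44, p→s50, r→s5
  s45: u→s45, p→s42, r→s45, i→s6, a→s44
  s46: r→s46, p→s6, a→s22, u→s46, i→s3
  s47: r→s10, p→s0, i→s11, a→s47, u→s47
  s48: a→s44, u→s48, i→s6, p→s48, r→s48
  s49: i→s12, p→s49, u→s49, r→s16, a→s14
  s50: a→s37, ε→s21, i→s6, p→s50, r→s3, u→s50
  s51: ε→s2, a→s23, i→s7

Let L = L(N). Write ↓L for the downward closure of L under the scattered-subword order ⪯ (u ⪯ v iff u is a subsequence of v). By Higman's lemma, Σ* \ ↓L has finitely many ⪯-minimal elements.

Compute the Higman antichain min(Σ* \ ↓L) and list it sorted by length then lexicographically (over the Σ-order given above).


Antichain: [iia, rarpa, apaaiu].

|Q|=53, |F|=45, |δ|=246 (7 ε).
min D↑ (44 st, q0=0, F={10}): 0:u→0,i→1,a→2,p→0,r→3 1:u→1,i→4,a→5,p→1,r→6 2:u→2,i→5,a→2,p→7,r→8 3:u→3,i→6,a→9,p→3,r→3 4:u→4,i→4,a→10,p→4,r→4 5:u→5,i→4,a→5,p→11,r→12 6:u→6,i→4,a→13,p→6,r→6 7:u→7,i→11,a→14,p→7,r→15 8:u→8,i→12,a→9,p→15,r→8 9:u→9,i→13,a→9,p→16,r→17 10:u→10,i→10,a→10,p→10,r→10 11:u→11,i→4,a→18,p→11,r→19 12:u→12,i→4,a→13,p→19,r→12 13:u→13,i→4,a→13,p→20,r→21 14:u→14,i→18,a→22,p→14,r→23 15:u→15,i→19,a→24,p→15,r→15 16:u→16,i→20,a→24,p→16,r→25 17:u→17,i→21,a→17,p→4,r→17 18:u→18,i→4,a→26,p→18,r→27 19:u→19,i→4,a→28,p→19,r→19 20:u→20,i→4,a→28,p→20,r→29 21:u→21,i→4,a→21,p→4,r→21 22:u→22,i→30,a→22,p→22,r→31 23:u→23,i→27,a→32,p→23,r→23 24:u→24,i→28,a→32,p→24,r→33 25:u→25,i→29,a→33,p→4,r→25 26:u→26,i→34,a→26,p→26,r→35 27:u→27,i→4,a→36,p→27,r→27 28:u→28,i→4,a→36,p→28,r→37 29:u→29,i→4,a→37,p→4,r→29 30:u→10,i→34,a→30,p→30,r→38 31:u→31,i→38,a→32,p→31,r→31 32:u→32,i→39,a→32,p→32,r→40 33:u→33,i→37,a→40,p→4,r→33 34:u→10,i→34,a→10,p→34,r→34 35:u→35,i→34,a→36,p→35,r→35 36:u→36,i→34,a→36,p→36,r→41 37:u→37,i→4,a→41,p→4,r→37 38:u→10,i→34,a→39,p→38,r→38 39:u→10,i→34,a→39,p→39,r→42 40:u→40,i→42,a→40,p→43,r→40 41:u→41,i→34,a→41,p→43,r→41 42:u→10,i→34,a→42,p→34,r→42 43:u→43,i→34,a→10,p→43,r→43 (ε-aug+det+¬).
'iia': |S_i|=[48, 30, 4, 1] end={s2} rej; 3/3 del acc.
'rarpa': |S_i|=[48, 36, 24, 14, 4, 1] end={s2} ∉↓L; 5/5 single-dels accept.
'apaaiu': run [48, 43, 34, 24, 15, 6, 1] end={s2} rej; 6/6 deletions ∈↓L.
3 minimals (antichain).


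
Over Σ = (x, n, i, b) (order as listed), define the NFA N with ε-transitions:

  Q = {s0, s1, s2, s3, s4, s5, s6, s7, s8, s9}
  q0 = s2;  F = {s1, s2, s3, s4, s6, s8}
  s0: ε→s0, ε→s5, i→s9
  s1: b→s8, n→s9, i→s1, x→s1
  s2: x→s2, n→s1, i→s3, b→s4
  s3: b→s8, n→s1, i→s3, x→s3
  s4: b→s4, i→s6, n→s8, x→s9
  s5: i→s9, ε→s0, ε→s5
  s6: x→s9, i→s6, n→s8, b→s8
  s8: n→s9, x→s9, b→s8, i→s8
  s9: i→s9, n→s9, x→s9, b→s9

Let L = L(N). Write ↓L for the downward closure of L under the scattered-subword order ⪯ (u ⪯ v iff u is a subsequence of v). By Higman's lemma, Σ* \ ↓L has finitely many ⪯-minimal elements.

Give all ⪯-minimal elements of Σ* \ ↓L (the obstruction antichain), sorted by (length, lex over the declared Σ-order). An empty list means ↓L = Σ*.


min(Σ*\↓L) = [nn, bx, ibn].

|Q|=10, |F|=6, |δ|=34 (4 ε).
min D↑ (7 st, q0=0, F={4}): 0:x→0,n→1,i→2,b→3 1:x→1,n→4,i→1,b→5 2:x→2,n→1,i→2,b→5 3:x→4,n→5,i→6,b→3 4:x→4,n→4,i→4,b→4 5:x→4,n→4,i→5,b→5 6:x→4,n→5,i→6,b→5 (ε-aug+det+¬).
'nn': N↓-sim [7, 3, 1] end={s9} — reject; 2/2 deletions ∈↓L.
'bx': N↓-sim [7, 4, 1] end={s9} ∉↓L; 2/2 deletions ∈↓L.
'ibn': run [7, 5, 2, 1] end={s9} ∉↓L; 3/3 del acc.
3 minimals (antichain).


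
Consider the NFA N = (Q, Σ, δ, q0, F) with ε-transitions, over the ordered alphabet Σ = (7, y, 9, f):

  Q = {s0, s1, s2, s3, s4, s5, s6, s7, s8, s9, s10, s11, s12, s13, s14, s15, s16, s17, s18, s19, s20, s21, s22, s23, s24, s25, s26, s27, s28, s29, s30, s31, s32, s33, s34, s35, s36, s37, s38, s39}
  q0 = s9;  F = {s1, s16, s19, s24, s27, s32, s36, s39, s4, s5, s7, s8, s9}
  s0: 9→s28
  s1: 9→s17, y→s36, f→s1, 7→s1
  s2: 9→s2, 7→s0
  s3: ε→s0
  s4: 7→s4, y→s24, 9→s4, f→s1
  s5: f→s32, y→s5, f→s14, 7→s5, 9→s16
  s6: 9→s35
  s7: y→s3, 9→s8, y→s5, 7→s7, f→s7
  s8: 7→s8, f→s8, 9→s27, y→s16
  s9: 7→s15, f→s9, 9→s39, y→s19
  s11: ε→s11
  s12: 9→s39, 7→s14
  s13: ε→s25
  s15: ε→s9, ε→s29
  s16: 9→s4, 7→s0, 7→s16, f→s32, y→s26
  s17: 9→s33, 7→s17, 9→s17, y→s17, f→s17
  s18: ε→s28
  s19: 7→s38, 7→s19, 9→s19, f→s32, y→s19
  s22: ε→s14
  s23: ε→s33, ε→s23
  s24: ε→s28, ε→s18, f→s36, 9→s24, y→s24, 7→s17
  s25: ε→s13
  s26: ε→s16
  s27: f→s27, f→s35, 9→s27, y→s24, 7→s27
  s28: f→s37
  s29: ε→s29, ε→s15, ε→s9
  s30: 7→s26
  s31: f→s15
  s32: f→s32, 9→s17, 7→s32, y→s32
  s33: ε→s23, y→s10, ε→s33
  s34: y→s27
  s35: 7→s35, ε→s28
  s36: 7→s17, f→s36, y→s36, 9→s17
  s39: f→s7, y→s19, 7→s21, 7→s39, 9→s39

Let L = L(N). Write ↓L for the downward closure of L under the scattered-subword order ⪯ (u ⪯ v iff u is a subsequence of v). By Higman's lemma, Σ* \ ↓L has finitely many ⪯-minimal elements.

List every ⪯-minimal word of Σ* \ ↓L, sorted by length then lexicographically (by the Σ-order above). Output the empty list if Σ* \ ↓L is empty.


Antichain: [yf9, 9f99y7].

|Q|=40, |F|=13, |δ|=94 (19 ε).
min D↑ (14 st, q0=0, F={5}): 0:7→0,y→1,9→2,f→0 1:7→1,y→1,9→1,f→3 2:7→2,y→1,9→2,f→4 3:7→3,y→3,9→5,f→3 4:7→4,y→6,9→7,f→4 5:7→5,y→5,9→5,f→5 6:7→6,y→6,9→8,f→3 7:7→7,y→8,9→9,f→7 8:7→8,y→8,9→10,f→3 9:7→9,y→11,9→9,f→9 10:7→10,y→11,9→10,f→12 11:7→5,y→11,9→11,f→13 12:7→12,y→13,9→5,f→12 13:7→5,y→13,9→5,f→13 (ε-aug+det+¬).
'yf9': |S_i|=[29, 20, 9, 4] end={s10,s17,s23,s33} — reject; 3/3 del acc.
'9f99y7': run [29, 26, 22, 18, 13, 9, 4] end={s10,s17,s23,s33} rej; 6/6 deletions ∈↓L.
2 obstructions.


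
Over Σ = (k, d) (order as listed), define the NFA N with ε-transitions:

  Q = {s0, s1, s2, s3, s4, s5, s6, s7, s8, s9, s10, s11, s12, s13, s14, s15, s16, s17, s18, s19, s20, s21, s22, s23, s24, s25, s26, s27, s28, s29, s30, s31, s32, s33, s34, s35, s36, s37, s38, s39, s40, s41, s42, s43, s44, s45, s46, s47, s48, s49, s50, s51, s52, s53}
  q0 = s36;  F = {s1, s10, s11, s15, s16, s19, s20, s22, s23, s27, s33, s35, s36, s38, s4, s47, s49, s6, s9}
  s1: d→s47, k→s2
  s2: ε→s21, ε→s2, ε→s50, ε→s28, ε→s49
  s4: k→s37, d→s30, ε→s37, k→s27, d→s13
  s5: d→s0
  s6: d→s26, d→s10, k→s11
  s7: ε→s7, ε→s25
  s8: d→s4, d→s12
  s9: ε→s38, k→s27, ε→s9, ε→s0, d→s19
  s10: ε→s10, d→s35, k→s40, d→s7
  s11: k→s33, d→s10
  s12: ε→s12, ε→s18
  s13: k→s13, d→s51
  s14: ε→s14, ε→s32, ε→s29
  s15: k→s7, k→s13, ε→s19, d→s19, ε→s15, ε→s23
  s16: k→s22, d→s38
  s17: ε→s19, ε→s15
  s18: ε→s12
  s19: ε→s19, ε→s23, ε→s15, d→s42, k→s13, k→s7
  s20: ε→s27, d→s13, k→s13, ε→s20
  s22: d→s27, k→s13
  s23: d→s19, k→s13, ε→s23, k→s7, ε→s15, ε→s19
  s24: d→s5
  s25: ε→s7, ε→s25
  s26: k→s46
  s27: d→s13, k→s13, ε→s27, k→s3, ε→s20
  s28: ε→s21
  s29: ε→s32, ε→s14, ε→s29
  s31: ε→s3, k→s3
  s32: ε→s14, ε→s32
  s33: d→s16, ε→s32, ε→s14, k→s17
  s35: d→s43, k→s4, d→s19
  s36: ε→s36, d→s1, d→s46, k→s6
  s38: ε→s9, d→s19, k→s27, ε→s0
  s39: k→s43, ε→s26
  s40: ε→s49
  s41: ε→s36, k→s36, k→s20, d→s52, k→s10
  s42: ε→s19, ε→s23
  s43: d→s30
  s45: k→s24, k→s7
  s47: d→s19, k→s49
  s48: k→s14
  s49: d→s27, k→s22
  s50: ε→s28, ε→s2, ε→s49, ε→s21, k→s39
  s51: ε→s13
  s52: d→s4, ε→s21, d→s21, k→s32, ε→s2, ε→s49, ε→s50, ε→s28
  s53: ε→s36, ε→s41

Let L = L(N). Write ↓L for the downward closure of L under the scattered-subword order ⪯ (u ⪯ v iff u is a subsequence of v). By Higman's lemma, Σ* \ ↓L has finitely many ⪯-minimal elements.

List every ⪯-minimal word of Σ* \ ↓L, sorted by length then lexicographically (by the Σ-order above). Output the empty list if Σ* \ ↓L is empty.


|Q|=54, |F|=19, |δ|=133 (64 ε).
min D↑ (16 st, q0=0, F={14}): 0:k→1,d→2 1:k→3,d→4 2:k→5,d→6 3:k→7,d→4 4:k→5,d→8 5:k→9,d→10 6:k→5,d→11 7:k→11,d→12 8:k→13,d→11 9:k→14,d→10 10:k→14,d→14 11:k→14,d→11 12:k→9,d→15 13:k→10,d→14 14:k→14,d→14 15:k→10,d→11.
'dkkk': |S_i|=[41, 33, 21, 12, 6] end={s13,s3,s30,s43,s46,s51} rej; 4/4 single-dels accept.
'dkdk': run [41, 33, 21, 6, 3] end={s13,s3,s51} rej; 4/4 del acc.
'dkdd': |S_i|=[41, 33, 21, 6, 2] end={s13,s51} ∉↓L; 4/4 del acc.
'dddk': |S_i|=[41, 33, 22, 13, 5] end={s13,s25,s3,s51,s7} ∉↓L; 4/4 del acc.
'kkkkk': N↓-sim [41, 38, 33, 28, 14, 5] end={s13,s25,s3,s51,s7} rej; 5/5 single-dels accept.
'kddkd': N↓-sim [41, 38, 26, 19, 10, 3] end={s13,s30,s51} ∉↓L; 5/5 del acc.
6 minimals (antichain).

A = [dkkk, dkdk, dkdd, dddk, kkkkk, kddkd].
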